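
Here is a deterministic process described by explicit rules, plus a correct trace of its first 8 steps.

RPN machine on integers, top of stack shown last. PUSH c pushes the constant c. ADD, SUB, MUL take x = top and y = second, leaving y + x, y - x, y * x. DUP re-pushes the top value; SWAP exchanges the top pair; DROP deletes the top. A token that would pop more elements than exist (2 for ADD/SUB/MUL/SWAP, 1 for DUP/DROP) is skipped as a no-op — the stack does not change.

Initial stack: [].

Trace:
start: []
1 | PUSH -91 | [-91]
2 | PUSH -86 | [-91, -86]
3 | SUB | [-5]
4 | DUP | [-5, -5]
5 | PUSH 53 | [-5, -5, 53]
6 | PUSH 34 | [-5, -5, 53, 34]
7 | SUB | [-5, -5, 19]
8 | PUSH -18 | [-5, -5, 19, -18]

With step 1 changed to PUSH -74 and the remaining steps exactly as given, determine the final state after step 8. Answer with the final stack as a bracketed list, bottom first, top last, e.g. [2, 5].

[12, 12, 19, -18]

(re-executing from step 1 with the substitution; state before step 1: [])
1 | PUSH -74 | [-74]
2 | PUSH -86 | [-74, -86]
3 | SUB | [12]
4 | DUP | [12, 12]
5 | PUSH 53 | [12, 12, 53]
6 | PUSH 34 | [12, 12, 53, 34]
7 | SUB | [12, 12, 19]
8 | PUSH -18 | [12, 12, 19, -18]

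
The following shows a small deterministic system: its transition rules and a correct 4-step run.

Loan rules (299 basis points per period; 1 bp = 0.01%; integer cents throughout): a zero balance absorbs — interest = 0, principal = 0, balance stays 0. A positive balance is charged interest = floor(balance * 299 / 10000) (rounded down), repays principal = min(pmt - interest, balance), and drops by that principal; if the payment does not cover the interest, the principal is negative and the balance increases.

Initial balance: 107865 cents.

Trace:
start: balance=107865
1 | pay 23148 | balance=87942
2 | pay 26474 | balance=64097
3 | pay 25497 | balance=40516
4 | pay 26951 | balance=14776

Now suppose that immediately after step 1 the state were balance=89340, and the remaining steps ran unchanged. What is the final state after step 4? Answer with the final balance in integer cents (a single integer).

16303

state after step 1 := balance=89340
2 | pay 26474 | balance=65537
3 | pay 25497 | balance=41999
4 | pay 26951 | balance=16303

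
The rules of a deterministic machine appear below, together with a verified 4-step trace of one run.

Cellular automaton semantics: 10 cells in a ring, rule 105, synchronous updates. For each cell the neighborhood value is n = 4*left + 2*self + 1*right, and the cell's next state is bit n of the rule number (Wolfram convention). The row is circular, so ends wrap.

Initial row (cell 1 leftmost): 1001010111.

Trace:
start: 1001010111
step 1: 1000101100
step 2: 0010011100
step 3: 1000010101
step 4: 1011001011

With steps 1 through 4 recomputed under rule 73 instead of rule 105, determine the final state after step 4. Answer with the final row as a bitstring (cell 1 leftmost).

(re-executing steps 1..4 under rule 73; state before step 1: 1001010111)
step 1: 1000000100
step 2: 0011110000
step 3: 1010010111
step 4: 1000000100

1000000100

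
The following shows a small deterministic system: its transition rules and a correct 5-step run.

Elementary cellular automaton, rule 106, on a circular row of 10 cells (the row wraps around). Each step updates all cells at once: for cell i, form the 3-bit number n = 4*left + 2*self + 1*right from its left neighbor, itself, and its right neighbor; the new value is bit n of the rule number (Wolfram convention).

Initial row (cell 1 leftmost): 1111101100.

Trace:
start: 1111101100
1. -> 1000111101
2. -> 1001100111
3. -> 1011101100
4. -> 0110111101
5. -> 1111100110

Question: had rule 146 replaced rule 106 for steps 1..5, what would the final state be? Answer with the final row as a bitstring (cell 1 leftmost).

0000010010

(re-executing steps 1..5 under rule 146; state before step 1: 1111101100)
1. -> 0111000011
2. -> 0010100100
3. -> 0100011010
4. -> 1010100001
5. -> 0000010010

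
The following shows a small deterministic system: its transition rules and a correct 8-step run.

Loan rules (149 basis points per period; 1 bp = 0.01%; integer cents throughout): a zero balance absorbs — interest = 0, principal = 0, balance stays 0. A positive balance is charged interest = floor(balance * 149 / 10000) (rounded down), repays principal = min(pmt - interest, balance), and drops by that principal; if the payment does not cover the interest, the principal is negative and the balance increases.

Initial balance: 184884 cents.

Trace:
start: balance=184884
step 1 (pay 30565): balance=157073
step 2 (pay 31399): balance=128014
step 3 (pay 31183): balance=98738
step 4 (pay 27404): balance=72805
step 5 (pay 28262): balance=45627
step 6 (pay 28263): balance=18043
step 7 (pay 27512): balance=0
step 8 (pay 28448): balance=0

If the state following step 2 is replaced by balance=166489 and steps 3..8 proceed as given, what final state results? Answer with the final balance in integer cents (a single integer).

4261

state after step 2 := balance=166489
step 3 (pay 31183): balance=137786
step 4 (pay 27404): balance=112435
step 5 (pay 28262): balance=85848
step 6 (pay 28263): balance=58864
step 7 (pay 27512): balance=32229
step 8 (pay 28448): balance=4261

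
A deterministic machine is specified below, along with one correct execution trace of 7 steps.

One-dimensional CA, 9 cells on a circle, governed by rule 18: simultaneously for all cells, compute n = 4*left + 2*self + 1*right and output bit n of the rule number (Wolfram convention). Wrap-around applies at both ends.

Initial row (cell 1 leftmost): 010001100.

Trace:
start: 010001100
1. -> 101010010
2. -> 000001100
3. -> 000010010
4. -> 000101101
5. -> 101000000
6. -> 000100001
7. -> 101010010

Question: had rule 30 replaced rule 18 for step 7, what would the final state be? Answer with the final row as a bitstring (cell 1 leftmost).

(re-executing step 7 under rule 30; state before step 7: 000100001)
7. -> 101110011

101110011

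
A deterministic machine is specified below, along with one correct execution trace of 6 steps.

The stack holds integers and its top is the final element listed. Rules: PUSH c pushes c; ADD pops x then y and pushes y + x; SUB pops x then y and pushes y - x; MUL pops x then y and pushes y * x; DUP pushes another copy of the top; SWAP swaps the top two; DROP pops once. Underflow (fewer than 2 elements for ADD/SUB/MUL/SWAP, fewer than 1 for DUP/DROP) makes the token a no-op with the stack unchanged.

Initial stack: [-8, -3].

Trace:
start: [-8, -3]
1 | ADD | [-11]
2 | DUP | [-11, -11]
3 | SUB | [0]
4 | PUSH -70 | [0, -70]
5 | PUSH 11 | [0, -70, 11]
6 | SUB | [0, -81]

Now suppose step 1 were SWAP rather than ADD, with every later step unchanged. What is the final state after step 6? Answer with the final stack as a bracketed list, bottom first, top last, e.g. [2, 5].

(re-executing from step 1 with the substitution; state before step 1: [-8, -3])
1 | SWAP | [-3, -8]
2 | DUP | [-3, -8, -8]
3 | SUB | [-3, 0]
4 | PUSH -70 | [-3, 0, -70]
5 | PUSH 11 | [-3, 0, -70, 11]
6 | SUB | [-3, 0, -81]

[-3, 0, -81]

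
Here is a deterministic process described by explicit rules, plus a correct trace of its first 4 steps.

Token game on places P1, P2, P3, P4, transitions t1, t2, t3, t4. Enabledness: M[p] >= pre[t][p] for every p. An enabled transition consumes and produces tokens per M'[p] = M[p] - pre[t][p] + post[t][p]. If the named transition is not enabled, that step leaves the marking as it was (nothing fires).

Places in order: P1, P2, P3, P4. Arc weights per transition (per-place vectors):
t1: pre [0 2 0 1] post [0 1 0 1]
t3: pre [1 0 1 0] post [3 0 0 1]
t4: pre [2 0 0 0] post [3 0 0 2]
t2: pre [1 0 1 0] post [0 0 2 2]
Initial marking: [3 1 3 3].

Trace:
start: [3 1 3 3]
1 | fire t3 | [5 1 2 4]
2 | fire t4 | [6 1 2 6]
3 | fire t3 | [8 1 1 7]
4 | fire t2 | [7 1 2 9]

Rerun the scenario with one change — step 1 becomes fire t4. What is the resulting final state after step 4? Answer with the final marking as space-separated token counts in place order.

6 1 3 10

(re-executing from step 1 with the substitution; state before step 1: [3 1 3 3])
1 | fire t4 | [4 1 3 5]
2 | fire t4 | [5 1 3 7]
3 | fire t3 | [7 1 2 8]
4 | fire t2 | [6 1 3 10]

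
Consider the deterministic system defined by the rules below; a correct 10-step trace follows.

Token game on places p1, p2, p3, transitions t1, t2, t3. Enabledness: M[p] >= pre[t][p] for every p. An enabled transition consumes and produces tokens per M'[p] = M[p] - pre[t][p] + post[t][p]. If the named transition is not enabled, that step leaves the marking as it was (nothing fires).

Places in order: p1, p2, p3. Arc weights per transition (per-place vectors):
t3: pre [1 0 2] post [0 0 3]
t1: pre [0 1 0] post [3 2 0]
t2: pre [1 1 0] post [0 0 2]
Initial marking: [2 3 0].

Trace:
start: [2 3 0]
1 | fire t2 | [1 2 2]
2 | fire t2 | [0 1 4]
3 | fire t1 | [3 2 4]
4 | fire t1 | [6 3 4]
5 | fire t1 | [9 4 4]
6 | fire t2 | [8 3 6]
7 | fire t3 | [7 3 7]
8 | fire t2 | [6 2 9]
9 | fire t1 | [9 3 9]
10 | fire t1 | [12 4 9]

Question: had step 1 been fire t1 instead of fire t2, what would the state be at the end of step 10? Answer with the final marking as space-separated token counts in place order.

16 6 7

(re-executing from step 1 with the substitution; state before step 1: [2 3 0])
1 | fire t1 | [5 4 0]
2 | fire t2 | [4 3 2]
3 | fire t1 | [7 4 2]
4 | fire t1 | [10 5 2]
5 | fire t1 | [13 6 2]
6 | fire t2 | [12 5 4]
7 | fire t3 | [11 5 5]
8 | fire t2 | [10 4 7]
9 | fire t1 | [13 5 7]
10 | fire t1 | [16 6 7]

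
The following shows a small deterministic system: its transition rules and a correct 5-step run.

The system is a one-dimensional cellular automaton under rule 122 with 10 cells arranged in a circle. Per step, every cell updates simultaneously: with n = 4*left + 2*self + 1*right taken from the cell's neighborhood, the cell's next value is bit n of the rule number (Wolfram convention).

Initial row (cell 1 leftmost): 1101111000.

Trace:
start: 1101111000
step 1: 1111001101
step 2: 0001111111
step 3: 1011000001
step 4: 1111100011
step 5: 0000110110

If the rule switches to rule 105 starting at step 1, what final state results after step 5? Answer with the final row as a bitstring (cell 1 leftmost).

(re-executing steps 1..5 under rule 105; state before step 1: 1101111000)
step 1: 1111001010
step 2: 1001000101
step 3: 1000010011
step 4: 1011000010
step 5: 0111011001

0111011001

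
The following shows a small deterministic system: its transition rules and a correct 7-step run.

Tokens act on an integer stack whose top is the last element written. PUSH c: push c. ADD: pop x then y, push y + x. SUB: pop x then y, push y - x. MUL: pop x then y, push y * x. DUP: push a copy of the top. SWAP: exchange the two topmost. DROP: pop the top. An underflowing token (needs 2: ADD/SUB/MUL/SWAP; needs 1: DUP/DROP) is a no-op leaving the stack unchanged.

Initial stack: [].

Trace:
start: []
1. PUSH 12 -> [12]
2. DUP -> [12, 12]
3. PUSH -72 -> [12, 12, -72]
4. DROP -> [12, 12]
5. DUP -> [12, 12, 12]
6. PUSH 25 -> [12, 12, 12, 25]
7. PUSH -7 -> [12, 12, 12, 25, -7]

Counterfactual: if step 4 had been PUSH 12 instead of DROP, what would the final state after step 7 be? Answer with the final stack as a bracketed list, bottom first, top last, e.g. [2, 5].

[12, 12, -72, 12, 12, 25, -7]

(re-executing from step 4 with the substitution; state before step 4: [12, 12, -72])
4. PUSH 12 -> [12, 12, -72, 12]
5. DUP -> [12, 12, -72, 12, 12]
6. PUSH 25 -> [12, 12, -72, 12, 12, 25]
7. PUSH -7 -> [12, 12, -72, 12, 12, 25, -7]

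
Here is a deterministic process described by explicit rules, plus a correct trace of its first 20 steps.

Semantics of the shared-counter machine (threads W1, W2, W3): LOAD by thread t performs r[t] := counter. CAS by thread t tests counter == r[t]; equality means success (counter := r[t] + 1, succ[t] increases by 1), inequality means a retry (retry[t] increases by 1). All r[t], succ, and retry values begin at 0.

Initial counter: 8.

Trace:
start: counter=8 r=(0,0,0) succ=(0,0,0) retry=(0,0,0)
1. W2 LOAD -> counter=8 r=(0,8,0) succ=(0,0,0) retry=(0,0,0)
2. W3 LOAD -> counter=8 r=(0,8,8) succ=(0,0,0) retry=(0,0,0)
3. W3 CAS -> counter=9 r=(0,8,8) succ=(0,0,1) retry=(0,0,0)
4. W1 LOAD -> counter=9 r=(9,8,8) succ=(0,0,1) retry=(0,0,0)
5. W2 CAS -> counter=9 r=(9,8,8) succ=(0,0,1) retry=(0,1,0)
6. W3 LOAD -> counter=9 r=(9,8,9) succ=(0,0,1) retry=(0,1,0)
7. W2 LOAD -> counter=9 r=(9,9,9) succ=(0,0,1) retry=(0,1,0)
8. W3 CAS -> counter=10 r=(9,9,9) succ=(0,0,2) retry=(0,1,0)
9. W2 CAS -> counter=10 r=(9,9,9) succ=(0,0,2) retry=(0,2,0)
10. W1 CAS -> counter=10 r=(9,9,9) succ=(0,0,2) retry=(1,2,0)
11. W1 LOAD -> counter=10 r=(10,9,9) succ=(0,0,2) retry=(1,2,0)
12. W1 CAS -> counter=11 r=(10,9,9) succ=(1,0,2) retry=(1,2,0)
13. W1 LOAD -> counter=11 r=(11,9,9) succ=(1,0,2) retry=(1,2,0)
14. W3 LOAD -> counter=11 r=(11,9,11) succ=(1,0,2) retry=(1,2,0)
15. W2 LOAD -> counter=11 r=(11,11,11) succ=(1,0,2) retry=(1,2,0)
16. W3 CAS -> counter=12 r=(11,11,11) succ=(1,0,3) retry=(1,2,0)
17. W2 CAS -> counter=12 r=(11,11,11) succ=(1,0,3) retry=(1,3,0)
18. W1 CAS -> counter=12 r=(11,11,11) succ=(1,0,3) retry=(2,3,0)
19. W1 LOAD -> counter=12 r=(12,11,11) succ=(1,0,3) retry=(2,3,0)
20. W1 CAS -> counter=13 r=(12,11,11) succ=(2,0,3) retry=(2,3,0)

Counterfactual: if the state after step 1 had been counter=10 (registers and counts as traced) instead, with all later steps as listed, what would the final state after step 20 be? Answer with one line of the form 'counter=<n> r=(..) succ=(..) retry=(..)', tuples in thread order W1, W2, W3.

state after step 1 := counter=10 r=(0,8,0) succ=(0,0,0) retry=(0,0,0)
2. W3 LOAD -> counter=10 r=(0,8,10) succ=(0,0,0) retry=(0,0,0)
3. W3 CAS -> counter=11 r=(0,8,10) succ=(0,0,1) retry=(0,0,0)
4. W1 LOAD -> counter=11 r=(11,8,10) succ=(0,0,1) retry=(0,0,0)
5. W2 CAS -> counter=11 r=(11,8,10) succ=(0,0,1) retry=(0,1,0)
6. W3 LOAD -> counter=11 r=(11,8,11) succ=(0,0,1) retry=(0,1,0)
7. W2 LOAD -> counter=11 r=(11,11,11) succ=(0,0,1) retry=(0,1,0)
8. W3 CAS -> counter=12 r=(11,11,11) succ=(0,0,2) retry=(0,1,0)
9. W2 CAS -> counter=12 r=(11,11,11) succ=(0,0,2) retry=(0,2,0)
10. W1 CAS -> counter=12 r=(11,11,11) succ=(0,0,2) retry=(1,2,0)
11. W1 LOAD -> counter=12 r=(12,11,11) succ=(0,0,2) retry=(1,2,0)
12. W1 CAS -> counter=13 r=(12,11,11) succ=(1,0,2) retry=(1,2,0)
13. W1 LOAD -> counter=13 r=(13,11,11) succ=(1,0,2) retry=(1,2,0)
14. W3 LOAD -> counter=13 r=(13,11,13) succ=(1,0,2) retry=(1,2,0)
15. W2 LOAD -> counter=13 r=(13,13,13) succ=(1,0,2) retry=(1,2,0)
16. W3 CAS -> counter=14 r=(13,13,13) succ=(1,0,3) retry=(1,2,0)
17. W2 CAS -> counter=14 r=(13,13,13) succ=(1,0,3) retry=(1,3,0)
18. W1 CAS -> counter=14 r=(13,13,13) succ=(1,0,3) retry=(2,3,0)
19. W1 LOAD -> counter=14 r=(14,13,13) succ=(1,0,3) retry=(2,3,0)
20. W1 CAS -> counter=15 r=(14,13,13) succ=(2,0,3) retry=(2,3,0)

counter=15 r=(14,13,13) succ=(2,0,3) retry=(2,3,0)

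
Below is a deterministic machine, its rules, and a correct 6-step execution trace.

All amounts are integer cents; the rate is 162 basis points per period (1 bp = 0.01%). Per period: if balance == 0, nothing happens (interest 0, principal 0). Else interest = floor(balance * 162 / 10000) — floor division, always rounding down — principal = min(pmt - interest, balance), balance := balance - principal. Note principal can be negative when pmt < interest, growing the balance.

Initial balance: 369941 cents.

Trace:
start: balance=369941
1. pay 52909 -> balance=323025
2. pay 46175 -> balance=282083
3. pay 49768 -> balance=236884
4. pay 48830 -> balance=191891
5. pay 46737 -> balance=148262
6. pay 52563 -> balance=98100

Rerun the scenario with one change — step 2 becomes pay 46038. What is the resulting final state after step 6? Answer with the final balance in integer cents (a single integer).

98246

(re-executing from step 2 with the substitution; state before step 2: balance=323025)
2. pay 46038 -> balance=282220
3. pay 49768 -> balance=237023
4. pay 48830 -> balance=192032
5. pay 46737 -> balance=148405
6. pay 52563 -> balance=98246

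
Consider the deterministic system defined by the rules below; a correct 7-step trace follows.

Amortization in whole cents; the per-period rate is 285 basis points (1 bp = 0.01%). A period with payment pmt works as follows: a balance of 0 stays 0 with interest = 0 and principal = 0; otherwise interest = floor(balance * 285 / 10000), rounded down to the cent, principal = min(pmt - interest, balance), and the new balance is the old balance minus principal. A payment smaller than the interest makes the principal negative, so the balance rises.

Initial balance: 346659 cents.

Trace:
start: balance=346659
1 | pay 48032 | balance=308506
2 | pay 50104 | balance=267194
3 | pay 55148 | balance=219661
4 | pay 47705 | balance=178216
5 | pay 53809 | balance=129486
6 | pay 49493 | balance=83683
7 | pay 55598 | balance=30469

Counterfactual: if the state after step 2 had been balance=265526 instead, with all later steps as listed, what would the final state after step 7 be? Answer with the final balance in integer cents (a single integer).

state after step 2 := balance=265526
3 | pay 55148 | balance=217945
4 | pay 47705 | balance=176451
5 | pay 53809 | balance=127670
6 | pay 49493 | balance=81815
7 | pay 55598 | balance=28548

28548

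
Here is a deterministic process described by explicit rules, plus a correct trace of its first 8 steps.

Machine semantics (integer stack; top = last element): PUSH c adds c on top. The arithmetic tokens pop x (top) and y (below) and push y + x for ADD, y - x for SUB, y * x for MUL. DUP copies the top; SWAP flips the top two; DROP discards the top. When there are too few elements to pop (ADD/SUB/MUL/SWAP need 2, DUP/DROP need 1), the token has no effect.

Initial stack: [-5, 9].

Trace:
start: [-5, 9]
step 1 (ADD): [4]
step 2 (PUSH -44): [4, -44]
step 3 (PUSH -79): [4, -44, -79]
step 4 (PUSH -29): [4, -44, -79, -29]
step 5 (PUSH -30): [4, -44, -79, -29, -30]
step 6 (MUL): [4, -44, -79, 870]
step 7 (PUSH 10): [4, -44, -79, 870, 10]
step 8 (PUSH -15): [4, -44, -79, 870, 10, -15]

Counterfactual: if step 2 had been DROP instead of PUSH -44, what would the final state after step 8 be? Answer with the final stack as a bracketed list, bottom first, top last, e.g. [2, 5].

[-79, 870, 10, -15]

(re-executing from step 2 with the substitution; state before step 2: [4])
step 2 (DROP): []
step 3 (PUSH -79): [-79]
step 4 (PUSH -29): [-79, -29]
step 5 (PUSH -30): [-79, -29, -30]
step 6 (MUL): [-79, 870]
step 7 (PUSH 10): [-79, 870, 10]
step 8 (PUSH -15): [-79, 870, 10, -15]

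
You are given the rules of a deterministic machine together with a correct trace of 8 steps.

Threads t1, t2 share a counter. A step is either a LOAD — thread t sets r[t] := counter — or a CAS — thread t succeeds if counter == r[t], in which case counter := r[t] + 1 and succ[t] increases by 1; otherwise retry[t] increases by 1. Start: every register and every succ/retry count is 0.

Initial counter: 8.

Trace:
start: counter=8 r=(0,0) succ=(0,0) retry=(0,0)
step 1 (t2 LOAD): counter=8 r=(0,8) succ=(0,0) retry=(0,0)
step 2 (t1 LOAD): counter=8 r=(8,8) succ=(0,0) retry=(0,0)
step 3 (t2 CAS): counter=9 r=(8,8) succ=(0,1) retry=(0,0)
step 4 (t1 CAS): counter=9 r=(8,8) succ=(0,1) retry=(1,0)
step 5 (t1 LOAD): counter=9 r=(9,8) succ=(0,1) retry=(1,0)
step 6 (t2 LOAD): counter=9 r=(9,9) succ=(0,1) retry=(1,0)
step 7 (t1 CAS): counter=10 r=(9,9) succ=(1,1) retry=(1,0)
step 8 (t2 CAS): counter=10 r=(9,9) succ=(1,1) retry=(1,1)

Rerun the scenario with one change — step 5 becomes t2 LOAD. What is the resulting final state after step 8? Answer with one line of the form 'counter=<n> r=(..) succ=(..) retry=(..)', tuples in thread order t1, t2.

(re-executing from step 5 with the substitution; state before step 5: counter=9 r=(8,8) succ=(0,1) retry=(1,0))
step 5 (t2 LOAD): counter=9 r=(8,9) succ=(0,1) retry=(1,0)
step 6 (t2 LOAD): counter=9 r=(8,9) succ=(0,1) retry=(1,0)
step 7 (t1 CAS): counter=9 r=(8,9) succ=(0,1) retry=(2,0)
step 8 (t2 CAS): counter=10 r=(8,9) succ=(0,2) retry=(2,0)

counter=10 r=(8,9) succ=(0,2) retry=(2,0)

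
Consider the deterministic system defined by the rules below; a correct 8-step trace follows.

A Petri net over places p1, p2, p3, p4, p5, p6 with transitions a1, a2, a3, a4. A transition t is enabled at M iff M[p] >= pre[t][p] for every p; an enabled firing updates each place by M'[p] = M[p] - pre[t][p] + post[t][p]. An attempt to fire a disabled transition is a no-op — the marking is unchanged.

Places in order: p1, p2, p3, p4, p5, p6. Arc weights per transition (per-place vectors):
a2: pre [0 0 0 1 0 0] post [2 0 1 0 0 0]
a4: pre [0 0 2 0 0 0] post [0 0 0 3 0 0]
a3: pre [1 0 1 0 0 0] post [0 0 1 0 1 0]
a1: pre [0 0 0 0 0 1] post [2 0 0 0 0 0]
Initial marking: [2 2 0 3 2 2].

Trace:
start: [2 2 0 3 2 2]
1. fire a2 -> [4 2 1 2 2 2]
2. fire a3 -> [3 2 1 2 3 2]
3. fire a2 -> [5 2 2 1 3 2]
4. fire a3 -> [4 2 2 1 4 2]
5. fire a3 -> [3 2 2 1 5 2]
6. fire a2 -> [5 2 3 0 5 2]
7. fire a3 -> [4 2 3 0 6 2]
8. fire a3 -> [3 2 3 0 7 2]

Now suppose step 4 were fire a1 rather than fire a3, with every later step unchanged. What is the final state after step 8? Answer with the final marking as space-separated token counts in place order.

6 2 3 0 6 1

(re-executing from step 4 with the substitution; state before step 4: [5 2 2 1 3 2])
4. fire a1 -> [7 2 2 1 3 1]
5. fire a3 -> [6 2 2 1 4 1]
6. fire a2 -> [8 2 3 0 4 1]
7. fire a3 -> [7 2 3 0 5 1]
8. fire a3 -> [6 2 3 0 6 1]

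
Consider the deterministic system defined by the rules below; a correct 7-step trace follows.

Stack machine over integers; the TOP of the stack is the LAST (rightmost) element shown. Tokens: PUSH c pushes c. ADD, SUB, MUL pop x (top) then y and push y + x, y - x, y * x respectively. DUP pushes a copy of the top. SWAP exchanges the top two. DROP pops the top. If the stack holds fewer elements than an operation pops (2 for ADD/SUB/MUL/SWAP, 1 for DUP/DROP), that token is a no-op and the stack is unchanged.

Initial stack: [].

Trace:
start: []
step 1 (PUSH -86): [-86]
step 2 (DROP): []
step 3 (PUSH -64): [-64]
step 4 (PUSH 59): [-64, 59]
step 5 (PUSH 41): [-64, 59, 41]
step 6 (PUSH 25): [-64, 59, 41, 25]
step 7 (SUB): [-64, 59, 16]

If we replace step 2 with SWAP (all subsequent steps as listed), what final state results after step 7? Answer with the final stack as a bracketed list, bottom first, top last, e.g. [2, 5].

(re-executing from step 2 with the substitution; state before step 2: [-86])
step 2 (SWAP): [-86]
step 3 (PUSH -64): [-86, -64]
step 4 (PUSH 59): [-86, -64, 59]
step 5 (PUSH 41): [-86, -64, 59, 41]
step 6 (PUSH 25): [-86, -64, 59, 41, 25]
step 7 (SUB): [-86, -64, 59, 16]

[-86, -64, 59, 16]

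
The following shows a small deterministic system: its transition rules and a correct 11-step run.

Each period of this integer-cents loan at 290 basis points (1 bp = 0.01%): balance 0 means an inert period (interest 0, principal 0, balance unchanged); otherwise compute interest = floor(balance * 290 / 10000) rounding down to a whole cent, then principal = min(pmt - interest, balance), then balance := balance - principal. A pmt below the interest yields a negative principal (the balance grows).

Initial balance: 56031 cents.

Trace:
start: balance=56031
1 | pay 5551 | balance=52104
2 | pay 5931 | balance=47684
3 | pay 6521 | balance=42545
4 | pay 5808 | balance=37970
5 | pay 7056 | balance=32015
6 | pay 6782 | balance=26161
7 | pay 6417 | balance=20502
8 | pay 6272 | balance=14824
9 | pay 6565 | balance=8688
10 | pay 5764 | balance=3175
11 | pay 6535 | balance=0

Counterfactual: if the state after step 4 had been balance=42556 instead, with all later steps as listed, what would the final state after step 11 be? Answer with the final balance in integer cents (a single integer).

state after step 4 := balance=42556
5 | pay 7056 | balance=36734
6 | pay 6782 | balance=31017
7 | pay 6417 | balance=25499
8 | pay 6272 | balance=19966
9 | pay 6565 | balance=13980
10 | pay 5764 | balance=8621
11 | pay 6535 | balance=2336

2336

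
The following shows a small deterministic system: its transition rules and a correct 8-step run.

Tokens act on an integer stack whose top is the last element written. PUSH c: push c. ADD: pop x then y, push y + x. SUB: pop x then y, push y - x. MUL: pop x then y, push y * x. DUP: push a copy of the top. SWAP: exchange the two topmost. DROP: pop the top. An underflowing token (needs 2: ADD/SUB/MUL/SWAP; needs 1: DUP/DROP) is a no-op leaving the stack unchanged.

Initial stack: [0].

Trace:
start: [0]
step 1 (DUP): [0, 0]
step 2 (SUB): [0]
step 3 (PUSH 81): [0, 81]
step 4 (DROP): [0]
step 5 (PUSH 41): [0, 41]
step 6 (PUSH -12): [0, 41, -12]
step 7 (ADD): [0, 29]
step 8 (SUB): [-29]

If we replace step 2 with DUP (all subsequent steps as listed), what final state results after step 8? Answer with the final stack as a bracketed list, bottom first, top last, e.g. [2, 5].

[0, 0, -29]

(re-executing from step 2 with the substitution; state before step 2: [0, 0])
step 2 (DUP): [0, 0, 0]
step 3 (PUSH 81): [0, 0, 0, 81]
step 4 (DROP): [0, 0, 0]
step 5 (PUSH 41): [0, 0, 0, 41]
step 6 (PUSH -12): [0, 0, 0, 41, -12]
step 7 (ADD): [0, 0, 0, 29]
step 8 (SUB): [0, 0, -29]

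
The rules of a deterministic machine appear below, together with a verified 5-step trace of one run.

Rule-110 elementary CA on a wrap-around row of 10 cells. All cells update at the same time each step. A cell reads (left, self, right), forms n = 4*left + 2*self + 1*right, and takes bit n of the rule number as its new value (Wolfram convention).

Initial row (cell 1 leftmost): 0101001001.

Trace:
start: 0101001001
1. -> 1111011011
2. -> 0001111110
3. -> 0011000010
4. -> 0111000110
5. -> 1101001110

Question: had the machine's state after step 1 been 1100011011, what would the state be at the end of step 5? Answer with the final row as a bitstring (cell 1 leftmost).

0000101100

state after step 1 := 1100011011
2. -> 0100111110
3. -> 1101100010
4. -> 1111100111
5. -> 0000101100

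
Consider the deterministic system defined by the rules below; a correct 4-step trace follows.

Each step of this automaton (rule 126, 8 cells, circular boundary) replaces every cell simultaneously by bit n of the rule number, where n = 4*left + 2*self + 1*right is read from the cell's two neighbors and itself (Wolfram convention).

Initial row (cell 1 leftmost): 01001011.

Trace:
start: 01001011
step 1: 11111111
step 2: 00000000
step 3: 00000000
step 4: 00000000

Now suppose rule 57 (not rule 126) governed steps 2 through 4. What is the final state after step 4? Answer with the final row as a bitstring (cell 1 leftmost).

00000000

(re-executing steps 2..4 under rule 57; state before step 2: 11111111)
step 2: 00000000
step 3: 11111111
step 4: 00000000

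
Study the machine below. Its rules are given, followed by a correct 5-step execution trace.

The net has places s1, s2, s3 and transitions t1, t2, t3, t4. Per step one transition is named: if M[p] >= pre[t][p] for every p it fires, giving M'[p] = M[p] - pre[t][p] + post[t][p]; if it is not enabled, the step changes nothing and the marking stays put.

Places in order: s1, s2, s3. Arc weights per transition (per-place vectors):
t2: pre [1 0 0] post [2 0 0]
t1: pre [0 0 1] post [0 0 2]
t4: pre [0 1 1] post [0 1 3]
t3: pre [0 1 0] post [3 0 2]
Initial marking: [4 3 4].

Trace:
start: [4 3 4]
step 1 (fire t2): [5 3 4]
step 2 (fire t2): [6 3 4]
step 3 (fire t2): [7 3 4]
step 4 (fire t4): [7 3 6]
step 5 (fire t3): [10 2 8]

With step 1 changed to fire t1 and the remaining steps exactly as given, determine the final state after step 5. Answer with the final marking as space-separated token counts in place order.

9 2 9

(re-executing from step 1 with the substitution; state before step 1: [4 3 4])
step 1 (fire t1): [4 3 5]
step 2 (fire t2): [5 3 5]
step 3 (fire t2): [6 3 5]
step 4 (fire t4): [6 3 7]
step 5 (fire t3): [9 2 9]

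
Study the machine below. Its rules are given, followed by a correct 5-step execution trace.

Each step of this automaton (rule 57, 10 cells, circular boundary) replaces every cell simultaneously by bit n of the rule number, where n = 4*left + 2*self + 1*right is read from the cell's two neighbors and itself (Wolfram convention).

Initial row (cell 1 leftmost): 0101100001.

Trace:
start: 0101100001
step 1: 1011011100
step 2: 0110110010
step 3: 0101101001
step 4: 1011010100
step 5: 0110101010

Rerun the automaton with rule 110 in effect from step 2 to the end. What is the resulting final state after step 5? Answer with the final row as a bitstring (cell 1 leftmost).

0001110011

(re-executing steps 2..5 under rule 110; state before step 2: 1011011100)
step 2: 1111110101
step 3: 0000011111
step 4: 0000110001
step 5: 0001110011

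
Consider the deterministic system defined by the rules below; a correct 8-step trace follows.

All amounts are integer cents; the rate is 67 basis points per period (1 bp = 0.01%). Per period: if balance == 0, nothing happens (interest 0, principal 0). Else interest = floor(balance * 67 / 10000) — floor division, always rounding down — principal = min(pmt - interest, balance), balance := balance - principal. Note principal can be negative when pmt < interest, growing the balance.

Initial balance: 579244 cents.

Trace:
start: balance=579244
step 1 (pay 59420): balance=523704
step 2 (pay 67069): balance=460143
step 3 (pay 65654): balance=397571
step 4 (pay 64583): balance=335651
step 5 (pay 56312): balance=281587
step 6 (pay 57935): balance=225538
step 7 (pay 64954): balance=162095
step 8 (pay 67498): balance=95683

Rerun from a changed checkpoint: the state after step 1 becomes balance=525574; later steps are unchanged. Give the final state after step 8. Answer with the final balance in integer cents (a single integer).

97644

state after step 1 := balance=525574
step 2 (pay 67069): balance=462026
step 3 (pay 65654): balance=399467
step 4 (pay 64583): balance=337560
step 5 (pay 56312): balance=283509
step 6 (pay 57935): balance=227473
step 7 (pay 64954): balance=164043
step 8 (pay 67498): balance=97644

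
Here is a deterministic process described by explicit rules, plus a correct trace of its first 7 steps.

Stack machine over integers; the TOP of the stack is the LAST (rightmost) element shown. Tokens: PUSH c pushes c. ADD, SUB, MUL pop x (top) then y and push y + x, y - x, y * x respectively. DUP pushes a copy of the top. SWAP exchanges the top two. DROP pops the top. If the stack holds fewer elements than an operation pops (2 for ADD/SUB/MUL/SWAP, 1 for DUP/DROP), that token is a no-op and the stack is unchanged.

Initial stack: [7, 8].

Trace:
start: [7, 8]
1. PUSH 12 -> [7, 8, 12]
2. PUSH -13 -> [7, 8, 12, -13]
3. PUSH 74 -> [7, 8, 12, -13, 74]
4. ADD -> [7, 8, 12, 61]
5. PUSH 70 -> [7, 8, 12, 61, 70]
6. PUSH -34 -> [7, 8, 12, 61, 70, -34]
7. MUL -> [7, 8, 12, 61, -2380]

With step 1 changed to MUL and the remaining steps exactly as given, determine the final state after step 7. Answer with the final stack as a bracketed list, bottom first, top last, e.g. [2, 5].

[56, 61, -2380]

(re-executing from step 1 with the substitution; state before step 1: [7, 8])
1. MUL -> [56]
2. PUSH -13 -> [56, -13]
3. PUSH 74 -> [56, -13, 74]
4. ADD -> [56, 61]
5. PUSH 70 -> [56, 61, 70]
6. PUSH -34 -> [56, 61, 70, -34]
7. MUL -> [56, 61, -2380]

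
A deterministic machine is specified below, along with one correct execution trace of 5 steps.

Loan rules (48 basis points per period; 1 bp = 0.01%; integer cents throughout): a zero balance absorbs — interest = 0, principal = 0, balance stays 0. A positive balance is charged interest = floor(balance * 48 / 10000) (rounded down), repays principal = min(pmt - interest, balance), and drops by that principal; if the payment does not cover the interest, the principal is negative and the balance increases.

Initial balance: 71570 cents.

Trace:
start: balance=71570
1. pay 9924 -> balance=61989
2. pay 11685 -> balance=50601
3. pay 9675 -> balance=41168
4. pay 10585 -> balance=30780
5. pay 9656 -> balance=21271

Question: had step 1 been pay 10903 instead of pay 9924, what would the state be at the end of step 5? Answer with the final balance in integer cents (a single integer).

20273

(re-executing from step 1 with the substitution; state before step 1: balance=71570)
1. pay 10903 -> balance=61010
2. pay 11685 -> balance=49617
3. pay 9675 -> balance=40180
4. pay 10585 -> balance=29787
5. pay 9656 -> balance=20273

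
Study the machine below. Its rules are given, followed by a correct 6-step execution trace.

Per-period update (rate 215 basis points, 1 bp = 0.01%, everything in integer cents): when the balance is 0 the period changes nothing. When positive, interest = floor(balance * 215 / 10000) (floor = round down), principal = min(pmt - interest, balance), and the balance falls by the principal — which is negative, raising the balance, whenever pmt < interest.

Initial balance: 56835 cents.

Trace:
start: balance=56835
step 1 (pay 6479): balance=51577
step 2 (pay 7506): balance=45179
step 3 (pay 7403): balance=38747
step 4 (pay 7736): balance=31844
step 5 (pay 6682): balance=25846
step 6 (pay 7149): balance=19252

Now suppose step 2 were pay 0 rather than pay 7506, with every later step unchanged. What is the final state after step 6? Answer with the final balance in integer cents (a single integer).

27424

(re-executing from step 2 with the substitution; state before step 2: balance=51577)
step 2 (pay 0): balance=52685
step 3 (pay 7403): balance=46414
step 4 (pay 7736): balance=39675
step 5 (pay 6682): balance=33846
step 6 (pay 7149): balance=27424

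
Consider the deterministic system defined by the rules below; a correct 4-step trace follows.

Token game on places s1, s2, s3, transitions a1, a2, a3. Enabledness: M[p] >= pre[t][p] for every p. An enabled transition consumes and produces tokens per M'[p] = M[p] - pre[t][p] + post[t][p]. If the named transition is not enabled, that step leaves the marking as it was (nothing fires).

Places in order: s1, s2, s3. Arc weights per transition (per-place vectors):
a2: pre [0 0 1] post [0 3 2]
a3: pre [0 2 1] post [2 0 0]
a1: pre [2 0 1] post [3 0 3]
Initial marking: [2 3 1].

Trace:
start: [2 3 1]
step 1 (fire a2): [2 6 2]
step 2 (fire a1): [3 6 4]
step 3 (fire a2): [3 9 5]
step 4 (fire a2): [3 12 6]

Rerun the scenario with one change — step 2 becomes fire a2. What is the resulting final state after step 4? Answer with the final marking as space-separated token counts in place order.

2 15 5

(re-executing from step 2 with the substitution; state before step 2: [2 6 2])
step 2 (fire a2): [2 9 3]
step 3 (fire a2): [2 12 4]
step 4 (fire a2): [2 15 5]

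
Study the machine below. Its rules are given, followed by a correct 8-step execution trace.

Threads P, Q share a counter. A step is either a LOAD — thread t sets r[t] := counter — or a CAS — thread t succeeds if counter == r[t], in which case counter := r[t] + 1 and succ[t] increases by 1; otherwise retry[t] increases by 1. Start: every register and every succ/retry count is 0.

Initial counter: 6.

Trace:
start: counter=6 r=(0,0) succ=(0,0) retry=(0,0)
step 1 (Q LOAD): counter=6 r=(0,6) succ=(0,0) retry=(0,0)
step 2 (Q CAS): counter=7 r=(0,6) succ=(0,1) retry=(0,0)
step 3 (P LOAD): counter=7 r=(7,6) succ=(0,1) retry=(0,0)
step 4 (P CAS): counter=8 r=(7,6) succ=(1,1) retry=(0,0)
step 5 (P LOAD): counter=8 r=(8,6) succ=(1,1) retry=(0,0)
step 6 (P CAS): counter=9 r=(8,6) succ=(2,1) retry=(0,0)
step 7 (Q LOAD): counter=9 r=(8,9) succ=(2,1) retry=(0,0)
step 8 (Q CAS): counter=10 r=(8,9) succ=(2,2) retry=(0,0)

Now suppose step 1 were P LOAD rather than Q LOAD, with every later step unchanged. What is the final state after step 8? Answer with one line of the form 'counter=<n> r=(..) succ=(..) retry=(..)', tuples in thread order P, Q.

(re-executing from step 1 with the substitution; state before step 1: counter=6 r=(0,0) succ=(0,0) retry=(0,0))
step 1 (P LOAD): counter=6 r=(6,0) succ=(0,0) retry=(0,0)
step 2 (Q CAS): counter=6 r=(6,0) succ=(0,0) retry=(0,1)
step 3 (P LOAD): counter=6 r=(6,0) succ=(0,0) retry=(0,1)
step 4 (P CAS): counter=7 r=(6,0) succ=(1,0) retry=(0,1)
step 5 (P LOAD): counter=7 r=(7,0) succ=(1,0) retry=(0,1)
step 6 (P CAS): counter=8 r=(7,0) succ=(2,0) retry=(0,1)
step 7 (Q LOAD): counter=8 r=(7,8) succ=(2,0) retry=(0,1)
step 8 (Q CAS): counter=9 r=(7,8) succ=(2,1) retry=(0,1)

counter=9 r=(7,8) succ=(2,1) retry=(0,1)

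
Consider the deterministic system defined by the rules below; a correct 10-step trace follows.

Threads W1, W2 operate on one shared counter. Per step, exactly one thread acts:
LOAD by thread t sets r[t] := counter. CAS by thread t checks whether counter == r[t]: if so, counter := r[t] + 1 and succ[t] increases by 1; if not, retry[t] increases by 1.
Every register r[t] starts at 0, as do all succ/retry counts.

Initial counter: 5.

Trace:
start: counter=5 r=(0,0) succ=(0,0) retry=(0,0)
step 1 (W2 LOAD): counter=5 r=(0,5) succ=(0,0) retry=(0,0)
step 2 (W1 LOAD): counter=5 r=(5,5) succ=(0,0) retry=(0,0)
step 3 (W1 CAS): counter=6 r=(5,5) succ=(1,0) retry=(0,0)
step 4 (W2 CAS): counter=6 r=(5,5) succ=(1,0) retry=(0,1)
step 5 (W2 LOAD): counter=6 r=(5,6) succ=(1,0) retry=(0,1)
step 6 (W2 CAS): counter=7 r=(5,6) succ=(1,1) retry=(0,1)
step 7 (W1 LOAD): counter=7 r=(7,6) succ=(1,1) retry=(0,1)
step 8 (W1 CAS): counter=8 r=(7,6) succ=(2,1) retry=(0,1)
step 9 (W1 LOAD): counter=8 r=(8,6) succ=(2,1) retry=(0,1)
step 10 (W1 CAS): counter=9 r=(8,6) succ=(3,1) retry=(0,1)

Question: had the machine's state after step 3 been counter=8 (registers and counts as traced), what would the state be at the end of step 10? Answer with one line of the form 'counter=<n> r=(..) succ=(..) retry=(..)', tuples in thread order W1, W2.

state after step 3 := counter=8 r=(5,5) succ=(1,0) retry=(0,0)
step 4 (W2 CAS): counter=8 r=(5,5) succ=(1,0) retry=(0,1)
step 5 (W2 LOAD): counter=8 r=(5,8) succ=(1,0) retry=(0,1)
step 6 (W2 CAS): counter=9 r=(5,8) succ=(1,1) retry=(0,1)
step 7 (W1 LOAD): counter=9 r=(9,8) succ=(1,1) retry=(0,1)
step 8 (W1 CAS): counter=10 r=(9,8) succ=(2,1) retry=(0,1)
step 9 (W1 LOAD): counter=10 r=(10,8) succ=(2,1) retry=(0,1)
step 10 (W1 CAS): counter=11 r=(10,8) succ=(3,1) retry=(0,1)

counter=11 r=(10,8) succ=(3,1) retry=(0,1)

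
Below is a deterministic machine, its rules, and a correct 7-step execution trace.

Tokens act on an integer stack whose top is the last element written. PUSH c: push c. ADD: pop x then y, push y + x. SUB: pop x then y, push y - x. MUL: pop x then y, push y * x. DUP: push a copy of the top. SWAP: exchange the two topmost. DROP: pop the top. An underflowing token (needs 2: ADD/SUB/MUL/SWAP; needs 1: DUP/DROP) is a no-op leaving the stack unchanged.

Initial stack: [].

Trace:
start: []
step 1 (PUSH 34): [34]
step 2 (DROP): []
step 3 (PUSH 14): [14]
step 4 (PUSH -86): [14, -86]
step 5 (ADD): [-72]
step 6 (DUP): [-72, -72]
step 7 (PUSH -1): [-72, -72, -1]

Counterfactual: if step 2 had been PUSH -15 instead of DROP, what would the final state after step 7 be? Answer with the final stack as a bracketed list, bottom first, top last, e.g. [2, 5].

(re-executing from step 2 with the substitution; state before step 2: [34])
step 2 (PUSH -15): [34, -15]
step 3 (PUSH 14): [34, -15, 14]
step 4 (PUSH -86): [34, -15, 14, -86]
step 5 (ADD): [34, -15, -72]
step 6 (DUP): [34, -15, -72, -72]
step 7 (PUSH -1): [34, -15, -72, -72, -1]

[34, -15, -72, -72, -1]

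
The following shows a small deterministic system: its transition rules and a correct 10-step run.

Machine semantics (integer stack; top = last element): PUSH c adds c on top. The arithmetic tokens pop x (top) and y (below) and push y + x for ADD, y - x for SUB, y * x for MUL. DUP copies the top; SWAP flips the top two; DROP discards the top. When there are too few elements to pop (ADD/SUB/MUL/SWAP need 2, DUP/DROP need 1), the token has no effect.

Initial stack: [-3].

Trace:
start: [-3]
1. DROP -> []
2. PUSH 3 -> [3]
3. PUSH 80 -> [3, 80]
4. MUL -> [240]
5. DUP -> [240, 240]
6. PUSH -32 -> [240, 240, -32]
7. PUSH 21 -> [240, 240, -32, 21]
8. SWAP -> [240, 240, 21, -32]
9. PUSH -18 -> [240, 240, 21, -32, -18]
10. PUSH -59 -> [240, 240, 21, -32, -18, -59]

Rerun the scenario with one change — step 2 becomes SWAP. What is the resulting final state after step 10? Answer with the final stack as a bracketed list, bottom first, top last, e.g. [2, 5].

[80, 80, 21, -32, -18, -59]

(re-executing from step 2 with the substitution; state before step 2: [])
2. SWAP -> []
3. PUSH 80 -> [80]
4. MUL -> [80]
5. DUP -> [80, 80]
6. PUSH -32 -> [80, 80, -32]
7. PUSH 21 -> [80, 80, -32, 21]
8. SWAP -> [80, 80, 21, -32]
9. PUSH -18 -> [80, 80, 21, -32, -18]
10. PUSH -59 -> [80, 80, 21, -32, -18, -59]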